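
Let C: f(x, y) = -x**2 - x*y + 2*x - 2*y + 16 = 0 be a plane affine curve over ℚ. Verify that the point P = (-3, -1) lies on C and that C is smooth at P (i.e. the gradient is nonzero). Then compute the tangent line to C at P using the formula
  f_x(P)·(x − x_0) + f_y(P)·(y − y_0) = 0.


Tangent line at P: 9*x + y + 28 = 0.

Step 1: f(-3, -1) = 0, so P lies on C.
Step 2: partial derivatives
  f_x(x, y) = -2*x - y + 2, f_y(x, y) = -x - 2.
  f_x(P) = 9, f_y(P) = 1 (gradient nonzero, so P is smooth).
Step 3: tangent line at P: 9·(x − -3) + 1·(y − -1) = 0.
Expanding: 9*x + y + 28 = 0.


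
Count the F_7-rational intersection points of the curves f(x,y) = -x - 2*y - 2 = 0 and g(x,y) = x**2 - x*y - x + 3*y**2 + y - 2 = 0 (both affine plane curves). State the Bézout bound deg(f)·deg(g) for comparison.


Common zeros: {(0, 6), (2, 5)}; count = 2; Bézout bound = 2.

deg(f) = 1, deg(g) = 2, so Bézout bound = 2.
Scan x ∈ F_7. For each x, list the y ∈ F_7 with f(x, y) ≡ 0 and those with g(x, y) ≡ 0 (mod 7); the common zeros in that column are the intersection.
  x = 0: f ≡ 0 at y ∈ {6}; g ≡ 0 at y ∈ {3, 6}; common: {6}.
  x = 1: f ≡ 0 at y ∈ {2}; g ≡ 0 at y ∈ ∅; common: ∅.
  x = 2: f ≡ 0 at y ∈ {5}; g ≡ 0 at y ∈ {0, 5}; common: {5}.
  x = 3: f ≡ 0 at y ∈ {1}; g ≡ 0 at y ∈ ∅; common: ∅.
  x = 4: f ≡ 0 at y ∈ {4}; g ≡ 0 at y ∈ {3, 5}; common: ∅.
  x = 5: f ≡ 0 at y ∈ {0}; g ≡ 0 at y ∈ ∅; common: ∅.
  x = 6: f ≡ 0 at y ∈ {3}; g ≡ 0 at y ∈ {0, 4}; common: ∅.
Collecting: common zeros = {(0, 6), (2, 5)}, so the count is 2.
Comparison with the Bézout bound: 2 ≤ 2 = deg(f)·deg(g), as expected for curves with no common component (the bound is attained).


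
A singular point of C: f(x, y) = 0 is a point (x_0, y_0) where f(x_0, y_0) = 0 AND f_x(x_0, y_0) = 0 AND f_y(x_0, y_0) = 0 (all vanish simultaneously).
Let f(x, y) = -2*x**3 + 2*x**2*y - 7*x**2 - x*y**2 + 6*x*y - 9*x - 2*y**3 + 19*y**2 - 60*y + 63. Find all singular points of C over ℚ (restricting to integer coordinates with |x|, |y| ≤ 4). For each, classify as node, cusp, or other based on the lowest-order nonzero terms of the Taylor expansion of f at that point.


Singular points: {(0, 3)}; classification: node.

Compute partial derivatives:
  f_x = -6*x**2 + 4*x*y - 14*x - y**2 + 6*y - 9.
  f_y = 2*x**2 - 2*x*y + 6*x - 6*y**2 + 38*y - 60.
Scan x_0 ∈ {−4, ..., 4}. For each x_0, f_y(x_0, y) is a polynomial in y; find its integer roots y ∈ {−4, ..., 4}, then test f_x and f at those candidates.
  x = -4: f_y(-4, y) = -6*y**2 + 46*y - 52; no integer root y with |y| ≤ 4.
  x = -3: f_y(-3, y) = -6*y**2 + 44*y - 60; no integer root y with |y| ≤ 4.
  x = -2: f_y(-2, y) = -6*y**2 + 42*y - 64; no integer root y with |y| ≤ 4.
  x = -1: f_y(-1, y) = -6*y**2 + 40*y - 64; vanishes at y ∈ {4}. (-1, 4): f_x = -9 ≠ 0.
  x = 0: f_y(0, y) = -6*y**2 + 38*y - 60; vanishes at y ∈ {3}. (0, 3): f_x = 0, f = 0 — SINGULAR.
  x = 1: f_y(1, y) = -6*y**2 + 36*y - 52; no integer root y with |y| ≤ 4.
  x = 2: f_y(2, y) = -6*y**2 + 34*y - 40; vanishes at y ∈ {4}. (2, 4): f_x = -21 ≠ 0.
  x = 3: f_y(3, y) = -6*y**2 + 32*y - 24; no integer root y with |y| ≤ 4.
  x = 4: f_y(4, y) = -6*y**2 + 30*y - 4; no integer root y with |y| ≤ 4.
Only singular point on the grid: (0, 3).
Classify: substitute x = 0 + u, y = 3 + v and expand: f = -2*u**3 + 2*u**2*v - u**2 - u*v**2 - 2*v**3 + v**2.
No constant or linear terms (consistent with a singular point). Quadratic part: -u**2 + v**2. Cubic part: -2*u**3 + 2*u**2*v - u*v**2 - 2*v**3.
The quadratic part v**2 - u**2 = (v − u)(v + u) splits into two distinct linear factors, so there are two distinct tangent lines y − 3 = ±(x − 0) — this is a node (ordinary double point).
Classification: node.


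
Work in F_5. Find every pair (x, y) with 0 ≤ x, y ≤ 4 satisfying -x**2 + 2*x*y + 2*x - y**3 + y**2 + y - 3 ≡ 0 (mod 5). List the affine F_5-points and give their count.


Affine F_5-points: {(0, 2), (1, 2)}; count = 2.

For each of the 25 pairs (x, y) ∈ F_5², evaluate f(x, y) mod 5. Record the zeros.
  x = 0: [0↦2, 1↦3, 2↦0, 3↦2, 4↦3]  zeros at y ∈ {2}
  x = 1: [0↦3, 1↦1, 2↦0, 3↦4, 4↦2]  zeros at y ∈ {2}
  x = 2: [0↦2, 1↦2, 2↦3, 3↦4, 4↦4]  zeros at y ∈ ∅
  x = 3: [0↦4, 1↦1, 2↦4, 3↦2, 4↦4]  zeros at y ∈ ∅
  x = 4: [0↦4, 1↦3, 2↦3, 3↦3, 4↦2]  zeros at y ∈ ∅
Collecting zeros: affine points = {(0, 2), (1, 2)}.
Total count |C(F_5)_aff| = 2.


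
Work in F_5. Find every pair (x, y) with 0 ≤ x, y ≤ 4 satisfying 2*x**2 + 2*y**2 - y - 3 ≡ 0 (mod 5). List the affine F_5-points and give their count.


Affine F_5-points: {(0, 4), (1, 1), (1, 2), (2, 0), (2, 3), (3, 0), (3, 3), (4, 1), (4, 2)}; count = 9.

For each of the 25 pairs (x, y) ∈ F_5², evaluate f(x, y) mod 5. Record the zeros.
  x = 0: [0↦2, 1↦3, 2↦3, 3↦2, 4↦0]  zeros at y ∈ {4}
  x = 1: [0↦4, 1↦0, 2↦0, 3↦4, 4↦2]  zeros at y ∈ {1, 2}
  x = 2: [0↦0, 1↦1, 2↦1, 3↦0, 4↦3]  zeros at y ∈ {0, 3}
  x = 3: [0↦0, 1↦1, 2↦1, 3↦0, 4↦3]  zeros at y ∈ {0, 3}
  x = 4: [0↦4, 1↦0, 2↦0, 3↦4, 4↦2]  zeros at y ∈ {1, 2}
Collecting zeros: affine points = {(0, 4), (1, 1), (1, 2), (2, 0), (2, 3), (3, 0), (3, 3), (4, 1), (4, 2)}.
Total count |C(F_5)_aff| = 9.


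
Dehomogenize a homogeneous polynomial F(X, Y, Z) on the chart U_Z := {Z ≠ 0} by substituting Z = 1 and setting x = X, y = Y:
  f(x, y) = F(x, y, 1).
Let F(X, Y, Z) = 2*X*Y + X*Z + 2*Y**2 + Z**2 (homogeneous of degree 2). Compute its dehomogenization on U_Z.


f(x, y) = 2*x*y + x + 2*y**2 + 1

On U_Z we set Z = 1. Each monomial c·X^i·Y^j·Z^k in F becomes c·x^i·y^j·1^k = c·x^i·y^j.
Substituting Z = 1: F(X, Y, 1) = 2*x*y + x + 2*y**2 + 1.
Note: deg(f) ≤ deg(F) = 2; strict inequality happens when F is divisible by Z (lost terms).


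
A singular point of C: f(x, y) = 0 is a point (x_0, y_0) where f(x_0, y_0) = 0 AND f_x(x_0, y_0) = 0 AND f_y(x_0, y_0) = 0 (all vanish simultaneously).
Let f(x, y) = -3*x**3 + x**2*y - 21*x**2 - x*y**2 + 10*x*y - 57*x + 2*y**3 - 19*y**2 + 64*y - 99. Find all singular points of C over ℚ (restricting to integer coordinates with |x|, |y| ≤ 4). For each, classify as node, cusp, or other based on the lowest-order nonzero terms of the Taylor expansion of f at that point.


Singular points: {(-2, 3)}; classification: cusp.

Compute partial derivatives:
  f_x = -9*x**2 + 2*x*y - 42*x - y**2 + 10*y - 57.
  f_y = x**2 - 2*x*y + 10*x + 6*y**2 - 38*y + 64.
Scan x_0 ∈ {−4, ..., 4}. For each x_0, f_y(x_0, y) is a polynomial in y; find its integer roots y ∈ {−4, ..., 4}, then test f_x and f at those candidates.
  x = -4: f_y(-4, y) = 6*y**2 - 30*y + 40; no integer root y with |y| ≤ 4.
  x = -3: f_y(-3, y) = 6*y**2 - 32*y + 43; no integer root y with |y| ≤ 4.
  x = -2: f_y(-2, y) = 6*y**2 - 34*y + 48; vanishes at y ∈ {3}. (-2, 3): f_x = 0, f = 0 — SINGULAR.
  x = -1: f_y(-1, y) = 6*y**2 - 36*y + 55; no integer root y with |y| ≤ 4.
  x = 0: f_y(0, y) = 6*y**2 - 38*y + 64; no integer root y with |y| ≤ 4.
  x = 1: f_y(1, y) = 6*y**2 - 40*y + 75; no integer root y with |y| ≤ 4.
  x = 2: f_y(2, y) = 6*y**2 - 42*y + 88; no integer root y with |y| ≤ 4.
  x = 3: f_y(3, y) = 6*y**2 - 44*y + 103; no integer root y with |y| ≤ 4.
  x = 4: f_y(4, y) = 6*y**2 - 46*y + 120; no integer root y with |y| ≤ 4.
Only singular point on the grid: (-2, 3).
Classify: substitute x = -2 + u, y = 3 + v and expand: f = -3*u**3 + u**2*v - u*v**2 + 2*v**3 + v**2.
No constant or linear terms (consistent with a singular point). Quadratic part: v**2. Cubic part: -3*u**3 + u**2*v - u*v**2 + 2*v**3.
The quadratic part v**2 is a perfect square, so there is a single (double) tangent line v = 0, i.e. y = 3. Restricting the cubic part to that line (v = 0) leaves -3*u**3 ≠ 0, so f is not divisible by v and the branch is v² ≈ 3*u**3 to lowest order — this is a cusp.
Classification: cusp.


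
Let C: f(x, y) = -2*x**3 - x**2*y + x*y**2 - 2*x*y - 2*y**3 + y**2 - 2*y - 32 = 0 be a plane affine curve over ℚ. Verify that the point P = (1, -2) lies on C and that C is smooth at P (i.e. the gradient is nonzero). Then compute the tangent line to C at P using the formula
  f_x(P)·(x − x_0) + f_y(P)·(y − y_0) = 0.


Tangent line at P: 6*x - 37*y - 80 = 0.

Step 1: f(1, -2) = 0, so P lies on C.
Step 2: partial derivatives
  f_x(x, y) = -6*x**2 - 2*x*y + y**2 - 2*y, f_y(x, y) = -x**2 + 2*x*y - 2*x - 6*y**2 + 2*y - 2.
  f_x(P) = 6, f_y(P) = -37 (gradient nonzero, so P is smooth).
Step 3: tangent line at P: 6·(x − 1) + -37·(y − -2) = 0.
Expanding: 6*x - 37*y - 80 = 0.


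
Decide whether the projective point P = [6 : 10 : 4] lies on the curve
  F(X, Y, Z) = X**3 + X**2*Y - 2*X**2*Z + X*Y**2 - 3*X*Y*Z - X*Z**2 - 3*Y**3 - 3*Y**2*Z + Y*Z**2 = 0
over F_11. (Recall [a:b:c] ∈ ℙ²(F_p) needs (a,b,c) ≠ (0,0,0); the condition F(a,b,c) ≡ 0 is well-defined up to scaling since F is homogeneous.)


F(6,10,4) ≡ 3 (mod 11); P is NOT on the curve.

Evaluate F(6, 10, 4) term-by-term (mod 11).
  X**3 ↦ 1·216·1·1 = 216
  X**2*Y ↦ 1·36·10·1 = 360
  -2*X**2*Z ↦ -2·36·1·4 = -288
  X*Y**2 ↦ 1·6·100·1 = 600
  -3*X*Y*Z ↦ -3·6·10·4 = -720
  -X*Z**2 ↦ -1·6·1·16 = -96
  -3*Y**3 ↦ -3·1·1000·1 = -3000
  -3*Y**2*Z ↦ -3·1·100·4 = -1200
  Y*Z**2 ↦ 1·1·10·16 = 160
Sum: F(6, 10, 4) = (216) + (360) + (-288) + (600) + (-720) + (-96) + (-3000) + (-1200) + (160) = -3968.
Reducing mod 11: -3968 ≡ 3 (mod 11).
Since F(a, b, c) ≡ 3 ≠ 0 (mod 11), P does NOT lie on the curve.


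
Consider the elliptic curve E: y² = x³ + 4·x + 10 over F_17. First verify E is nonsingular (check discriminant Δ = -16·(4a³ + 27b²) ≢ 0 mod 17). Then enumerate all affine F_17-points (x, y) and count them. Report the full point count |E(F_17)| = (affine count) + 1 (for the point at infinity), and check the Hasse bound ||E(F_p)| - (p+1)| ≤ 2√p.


Affine points = {(1, 7), (1, 10), (2, 3), (2, 14), (3, 7), (3, 10), (5, 6), (5, 11), (10, 8), (10, 9), (11, 5), (11, 12), (12, 1), (12, 16), (13, 7), (13, 10)}; affine count = 16; |E(F_17)| = 17.

Discriminant check: Δ ∝ 4a³ + 27b² = 4·4³ + 27·10² = 4·64 + 27·100 ≡ 15 (mod 17). Nonzero ⇒ E is nonsingular.
For each x ∈ F_17, compute rhs = x³ + 4·x + 10 mod 17, then count y ∈ F_17 with y² ≡ rhs.
  x = 0: rhs = 10, matching y values: none (0 points).
  x = 1: rhs = 15, matching y values: 7, 10 (2 points).
  x = 2: rhs = 9, matching y values: 3, 14 (2 points).
  x = 3: rhs = 15, matching y values: 7, 10 (2 points).
  x = 4: rhs = 5, matching y values: none (0 points).
  x = 5: rhs = 2, matching y values: 6, 11 (2 points).
  x = 6: rhs = 12, matching y values: none (0 points).
  x = 7: rhs = 7, matching y values: none (0 points).
  x = 8: rhs = 10, matching y values: none (0 points).
  x = 9: rhs = 10, matching y values: none (0 points).
  x = 10: rhs = 13, matching y values: 8, 9 (2 points).
  x = 11: rhs = 8, matching y values: 5, 12 (2 points).
  x = 12: rhs = 1, matching y values: 1, 16 (2 points).
  x = 13: rhs = 15, matching y values: 7, 10 (2 points).
  x = 14: rhs = 5, matching y values: none (0 points).
  x = 15: rhs = 11, matching y values: none (0 points).
  x = 16: rhs = 5, matching y values: none (0 points).
Total affine count: 16.
Full point count |E(F_17)| = 16 + 1 = 17.
Hasse bound: |17 − (17+1)| = |-1| = 1 ≤ 2√17 ≈ 8.2462 ✓.


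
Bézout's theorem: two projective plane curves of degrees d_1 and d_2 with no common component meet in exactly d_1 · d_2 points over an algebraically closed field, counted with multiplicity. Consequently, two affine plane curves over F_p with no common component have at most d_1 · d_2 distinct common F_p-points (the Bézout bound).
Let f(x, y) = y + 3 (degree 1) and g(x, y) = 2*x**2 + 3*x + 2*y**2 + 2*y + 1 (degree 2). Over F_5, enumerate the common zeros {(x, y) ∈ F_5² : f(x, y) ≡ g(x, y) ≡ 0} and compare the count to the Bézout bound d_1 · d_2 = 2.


Common zeros: {(3, 2)}; count = 1; Bézout bound = 2.

deg(f) = 1, deg(g) = 2, so Bézout bound = 2.
Scan x ∈ F_5. For each x, list the y ∈ F_5 with f(x, y) ≡ 0 and those with g(x, y) ≡ 0 (mod 5); the common zeros in that column are the intersection.
  x = 0: f ≡ 0 at y ∈ {2}; g ≡ 0 at y ∈ {1, 3}; common: ∅.
  x = 1: f ≡ 0 at y ∈ {2}; g ≡ 0 at y ∈ {1, 3}; common: ∅.
  x = 2: f ≡ 0 at y ∈ {2}; g ≡ 0 at y ∈ {0, 4}; common: ∅.
  x = 3: f ≡ 0 at y ∈ {2}; g ≡ 0 at y ∈ {2}; common: {2}.
  x = 4: f ≡ 0 at y ∈ {2}; g ≡ 0 at y ∈ {0, 4}; common: ∅.
Collecting: common zeros = {(3, 2)}, so the count is 1.
Comparison with the Bézout bound: 1 ≤ 2 = deg(f)·deg(g), as expected for curves with no common component (the affine F_5-count falls short of the bound because intersections may lie at infinity, over extension fields, or carry multiplicity).


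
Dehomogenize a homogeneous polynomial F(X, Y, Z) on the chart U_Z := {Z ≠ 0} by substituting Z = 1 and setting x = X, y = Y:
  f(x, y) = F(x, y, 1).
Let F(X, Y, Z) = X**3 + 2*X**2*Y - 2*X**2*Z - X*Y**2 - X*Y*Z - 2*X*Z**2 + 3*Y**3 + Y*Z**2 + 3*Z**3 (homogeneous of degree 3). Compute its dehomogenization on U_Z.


f(x, y) = x**3 + 2*x**2*y - 2*x**2 - x*y**2 - x*y - 2*x + 3*y**3 + y + 3

On U_Z we set Z = 1. Each monomial c·X^i·Y^j·Z^k in F becomes c·x^i·y^j·1^k = c·x^i·y^j.
Substituting Z = 1: F(X, Y, 1) = x**3 + 2*x**2*y - 2*x**2 - x*y**2 - x*y - 2*x + 3*y**3 + y + 3.
Note: deg(f) ≤ deg(F) = 3; strict inequality happens when F is divisible by Z (lost terms).


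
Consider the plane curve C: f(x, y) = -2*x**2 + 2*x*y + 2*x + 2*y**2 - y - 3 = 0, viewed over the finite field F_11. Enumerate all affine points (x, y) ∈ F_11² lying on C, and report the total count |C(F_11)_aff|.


Affine F_11-points: {(0, 7), (0, 10), (1, 1), (1, 4), (4, 4), (4, 9), (6, 2), (6, 9), (8, 2), (8, 7)}; count = 10.

For each of the 121 pairs (x, y) ∈ F_11², evaluate f(x, y) mod 11. Record the zeros.
  x = 0: [0↦8, 1↦9, 2↦3, 3↦1, 4↦3, 5↦9, 6↦8, 7↦0, 8↦7, 9↦7, 10↦0]  zeros at y ∈ {7, 10}
  x = 1: [0↦8, 1↦0, 2↦7, 3↦7, 4↦0, 5↦8, 6↦9, 7↦3, 8↦1, 9↦3, 10↦9]  zeros at y ∈ {1, 4}
  x = 2: [0↦4, 1↦9, 2↦7, 3↦9, 4↦4, 5↦3, 6↦6, 7↦2, 8↦2, 9↦6, 10↦3]  zeros at y ∈ ∅
  x = 3: [0↦7, 1↦3, 2↦3, 3↦7, 4↦4, 5↦5, 6↦10, 7↦8, 8↦10, 9↦5, 10↦4]  zeros at y ∈ ∅
  x = 4: [0↦6, 1↦4, 2↦6, 3↦1, 4↦0, 5↦3, 6↦10, 7↦10, 8↦3, 9↦0, 10↦1]  zeros at y ∈ {4, 9}
  x = 5: [0↦1, 1↦1, 2↦5, 3↦2, 4↦3, 5↦8, 6↦6, 7↦8, 8↦3, 9↦2, 10↦5]  zeros at y ∈ ∅
  x = 6: [0↦3, 1↦5, 2↦0, 3↦10, 4↦2, 5↦9, 6↦9, 7↦2, 8↦10, 9↦0, 10↦5]  zeros at y ∈ {2, 9}
  x = 7: [0↦1, 1↦5, 2↦2, 3↦3, 4↦8, 5↦6, 6↦8, 7↦3, 8↦2, 9↦5, 10↦1]  zeros at y ∈ ∅
  x = 8: [0↦6, 1↦1, 2↦0, 3↦3, 4↦10, 5↦10, 6↦3, 7↦0, 8↦1, 9↦6, 10↦4]  zeros at y ∈ {2, 7}
  x = 9: [0↦7, 1↦4, 2↦5, 3↦10, 4↦8, 5↦10, 6↦5, 7↦4, 8↦7, 9↦3, 10↦3]  zeros at y ∈ ∅
  x = 10: [0↦4, 1↦3, 2↦6, 3↦2, 4↦2, 5↦6, 6↦3, 7↦4, 8↦9, 9↦7, 10↦9]  zeros at y ∈ ∅
Collecting zeros: affine points = {(0, 7), (0, 10), (1, 1), (1, 4), (4, 4), (4, 9), (6, 2), (6, 9), (8, 2), (8, 7)}.
Total count |C(F_11)_aff| = 10.


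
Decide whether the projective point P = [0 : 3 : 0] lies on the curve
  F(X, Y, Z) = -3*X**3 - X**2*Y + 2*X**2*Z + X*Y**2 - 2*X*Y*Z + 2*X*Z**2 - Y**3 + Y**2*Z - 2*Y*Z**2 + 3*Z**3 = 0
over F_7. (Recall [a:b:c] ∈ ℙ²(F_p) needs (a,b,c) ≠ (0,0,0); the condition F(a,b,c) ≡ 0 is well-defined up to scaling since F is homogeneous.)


F(0,3,0) ≡ 1 (mod 7); P is NOT on the curve.

Evaluate F(0, 3, 0) term-by-term (mod 7).
  -3*X**3 ↦ -3·0·1·1 = 0
  -X**2*Y ↦ -1·0·3·1 = 0
  2*X**2*Z ↦ 2·0·1·0 = 0
  X*Y**2 ↦ 1·0·9·1 = 0
  -2*X*Y*Z ↦ -2·0·3·0 = 0
  2*X*Z**2 ↦ 2·0·1·0 = 0
  -Y**3 ↦ -1·1·27·1 = -27
  Y**2*Z ↦ 1·1·9·0 = 0
  -2*Y*Z**2 ↦ -2·1·3·0 = 0
  3*Z**3 ↦ 3·1·1·0 = 0
Sum: F(0, 3, 0) = (0) + (0) + (0) + (0) + (0) + (0) + (-27) + (0) + (0) + (0) = -27.
Reducing mod 7: -27 ≡ 1 (mod 7).
Since F(a, b, c) ≡ 1 ≠ 0 (mod 7), P does NOT lie on the curve.


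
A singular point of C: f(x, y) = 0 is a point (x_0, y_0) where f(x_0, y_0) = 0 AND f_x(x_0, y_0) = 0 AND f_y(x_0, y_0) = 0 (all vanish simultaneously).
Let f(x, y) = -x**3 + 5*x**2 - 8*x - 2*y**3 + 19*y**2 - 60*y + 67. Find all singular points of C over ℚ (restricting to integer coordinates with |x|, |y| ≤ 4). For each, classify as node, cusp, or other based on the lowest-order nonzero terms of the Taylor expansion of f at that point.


Singular points: {(2, 3)}; classification: node.

Compute partial derivatives:
  f_x = -3*x**2 + 10*x - 8.
  f_y = -6*y**2 + 38*y - 60.
Scan x_0 ∈ {−4, ..., 4}. For each x_0, f_y(x_0, y) is a polynomial in y; find its integer roots y ∈ {−4, ..., 4}, then test f_x and f at those candidates.
  x = -4: f_y(-4, y) = -6*y**2 + 38*y - 60; vanishes at y ∈ {3}. (-4, 3): f_x = -96 ≠ 0.
  x = -3: f_y(-3, y) = -6*y**2 + 38*y - 60; vanishes at y ∈ {3}. (-3, 3): f_x = -65 ≠ 0.
  x = -2: f_y(-2, y) = -6*y**2 + 38*y - 60; vanishes at y ∈ {3}. (-2, 3): f_x = -40 ≠ 0.
  x = -1: f_y(-1, y) = -6*y**2 + 38*y - 60; vanishes at y ∈ {3}. (-1, 3): f_x = -21 ≠ 0.
  x = 0: f_y(0, y) = -6*y**2 + 38*y - 60; vanishes at y ∈ {3}. (0, 3): f_x = -8 ≠ 0.
  x = 1: f_y(1, y) = -6*y**2 + 38*y - 60; vanishes at y ∈ {3}. (1, 3): f_x = -1 ≠ 0.
  x = 2: f_y(2, y) = -6*y**2 + 38*y - 60; vanishes at y ∈ {3}. (2, 3): f_x = 0, f = 0 — SINGULAR.
  x = 3: f_y(3, y) = -6*y**2 + 38*y - 60; vanishes at y ∈ {3}. (3, 3): f_x = -5 ≠ 0.
  x = 4: f_y(4, y) = -6*y**2 + 38*y - 60; vanishes at y ∈ {3}. (4, 3): f_x = -16 ≠ 0.
Only singular point on the grid: (2, 3).
Classify: substitute x = 2 + u, y = 3 + v and expand: f = -u**3 - u**2 - 2*v**3 + v**2.
No constant or linear terms (consistent with a singular point). Quadratic part: -u**2 + v**2. Cubic part: -u**3 - 2*v**3.
The quadratic part v**2 - u**2 = (v − u)(v + u) splits into two distinct linear factors, so there are two distinct tangent lines y − 3 = ±(x − 2) — this is a node (ordinary double point).
Classification: node.


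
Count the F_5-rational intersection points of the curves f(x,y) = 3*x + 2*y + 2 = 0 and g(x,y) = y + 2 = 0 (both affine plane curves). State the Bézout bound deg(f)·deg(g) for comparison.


Common zeros: {(4, 3)}; count = 1; Bézout bound = 1.

deg(f) = 1, deg(g) = 1, so Bézout bound = 1.
Scan x ∈ F_5. For each x, list the y ∈ F_5 with f(x, y) ≡ 0 and those with g(x, y) ≡ 0 (mod 5); the common zeros in that column are the intersection.
  x = 0: f ≡ 0 at y ∈ {4}; g ≡ 0 at y ∈ {3}; common: ∅.
  x = 1: f ≡ 0 at y ∈ {0}; g ≡ 0 at y ∈ {3}; common: ∅.
  x = 2: f ≡ 0 at y ∈ {1}; g ≡ 0 at y ∈ {3}; common: ∅.
  x = 3: f ≡ 0 at y ∈ {2}; g ≡ 0 at y ∈ {3}; common: ∅.
  x = 4: f ≡ 0 at y ∈ {3}; g ≡ 0 at y ∈ {3}; common: {3}.
Collecting: common zeros = {(4, 3)}, so the count is 1.
Comparison with the Bézout bound: 1 ≤ 1 = deg(f)·deg(g), as expected for curves with no common component (the bound is attained).


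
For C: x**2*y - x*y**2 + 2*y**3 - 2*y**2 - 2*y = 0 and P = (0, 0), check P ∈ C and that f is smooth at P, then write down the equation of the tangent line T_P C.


Tangent line at P: -2*y = 0.

Step 1: f(0, 0) = 0, so P lies on C.
Step 2: partial derivatives
  f_x(x, y) = 2*x*y - y**2, f_y(x, y) = x**2 - 2*x*y + 6*y**2 - 4*y - 2.
  f_x(P) = 0, f_y(P) = -2 (gradient nonzero, so P is smooth).
Step 3: tangent line at P: 0·(x − 0) + -2·(y − 0) = 0.
Expanding: -2*y = 0.


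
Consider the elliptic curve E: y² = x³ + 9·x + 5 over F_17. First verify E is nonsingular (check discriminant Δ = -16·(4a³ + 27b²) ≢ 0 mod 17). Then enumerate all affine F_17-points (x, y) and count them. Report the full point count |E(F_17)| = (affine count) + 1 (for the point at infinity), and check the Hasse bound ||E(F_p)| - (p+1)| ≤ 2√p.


Affine points = {(1, 7), (1, 10), (3, 5), (3, 12), (9, 4), (9, 13), (14, 6), (14, 11), (15, 8), (15, 9)}; affine count = 10; |E(F_17)| = 11.

Discriminant check: Δ ∝ 4a³ + 27b² = 4·9³ + 27·5² = 4·729 + 27·25 ≡ 4 (mod 17). Nonzero ⇒ E is nonsingular.
For each x ∈ F_17, compute rhs = x³ + 9·x + 5 mod 17, then count y ∈ F_17 with y² ≡ rhs.
  x = 0: rhs = 5, matching y values: none (0 points).
  x = 1: rhs = 15, matching y values: 7, 10 (2 points).
  x = 2: rhs = 14, matching y values: none (0 points).
  x = 3: rhs = 8, matching y values: 5, 12 (2 points).
  x = 4: rhs = 3, matching y values: none (0 points).
  x = 5: rhs = 5, matching y values: none (0 points).
  x = 6: rhs = 3, matching y values: none (0 points).
  x = 7: rhs = 3, matching y values: none (0 points).
  x = 8: rhs = 11, matching y values: none (0 points).
  x = 9: rhs = 16, matching y values: 4, 13 (2 points).
  x = 10: rhs = 7, matching y values: none (0 points).
  x = 11: rhs = 7, matching y values: none (0 points).
  x = 12: rhs = 5, matching y values: none (0 points).
  x = 13: rhs = 7, matching y values: none (0 points).
  x = 14: rhs = 2, matching y values: 6, 11 (2 points).
  x = 15: rhs = 13, matching y values: 8, 9 (2 points).
  x = 16: rhs = 12, matching y values: none (0 points).
Total affine count: 10.
Full point count |E(F_17)| = 10 + 1 = 11.
Hasse bound: |11 − (17+1)| = |-7| = 7 ≤ 2√17 ≈ 8.2462 ✓.


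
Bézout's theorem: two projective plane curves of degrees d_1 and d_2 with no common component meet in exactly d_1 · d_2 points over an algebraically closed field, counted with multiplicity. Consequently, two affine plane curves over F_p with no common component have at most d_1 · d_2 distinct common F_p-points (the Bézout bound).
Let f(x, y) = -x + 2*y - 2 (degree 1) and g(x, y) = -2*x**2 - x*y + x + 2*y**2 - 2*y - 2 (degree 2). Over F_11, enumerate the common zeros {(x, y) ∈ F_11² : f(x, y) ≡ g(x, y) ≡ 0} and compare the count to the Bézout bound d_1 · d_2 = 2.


Common zeros: ∅; count = 0; Bézout bound = 2.

deg(f) = 1, deg(g) = 2, so Bézout bound = 2.
Scan x ∈ F_11. For each x, list the y ∈ F_11 with f(x, y) ≡ 0 and those with g(x, y) ≡ 0 (mod 11); the common zeros in that column are the intersection.
  x = 0: f ≡ 0 at y ∈ {1}; g ≡ 0 at y ∈ {4, 8}; common: ∅.
  x = 1: f ≡ 0 at y ∈ {7}; g ≡ 0 at y ∈ {9}; common: ∅.
  x = 2: f ≡ 0 at y ∈ {2}; g ≡ 0 at y ∈ {5, 8}; common: ∅.
  x = 3: f ≡ 0 at y ∈ {8}; g ≡ 0 at y ∈ ∅; common: ∅.
  x = 4: f ≡ 0 at y ∈ {3}; g ≡ 0 at y ∈ {4, 10}; common: ∅.
  x = 5: f ≡ 0 at y ∈ {9}; g ≡ 0 at y ∈ ∅; common: ∅.
  x = 6: f ≡ 0 at y ∈ {4}; g ≡ 0 at y ∈ {6, 9}; common: ∅.
  x = 7: f ≡ 0 at y ∈ {10}; g ≡ 0 at y ∈ {5}; common: ∅.
  x = 8: f ≡ 0 at y ∈ {5}; g ≡ 0 at y ∈ {6, 10}; common: ∅.
  x = 9: f ≡ 0 at y ∈ {0}; g ≡ 0 at y ∈ ∅; common: ∅.
  x = 10: f ≡ 0 at y ∈ {6}; g ≡ 0 at y ∈ ∅; common: ∅.
Collecting: common zeros = ∅, so the count is 0.
Comparison with the Bézout bound: 0 ≤ 2 = deg(f)·deg(g), as expected for curves with no common component (the affine F_11-count falls short of the bound because intersections may lie at infinity, over extension fields, or carry multiplicity).


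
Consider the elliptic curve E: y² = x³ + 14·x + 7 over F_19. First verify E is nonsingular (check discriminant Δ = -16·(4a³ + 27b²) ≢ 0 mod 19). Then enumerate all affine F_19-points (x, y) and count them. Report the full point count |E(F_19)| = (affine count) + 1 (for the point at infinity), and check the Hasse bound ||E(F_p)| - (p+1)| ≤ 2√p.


Affine points = {(0, 8), (0, 11), (2, 9), (2, 10), (3, 0), (7, 7), (7, 12), (8, 2), (8, 17), (9, 8), (9, 11), (10, 8), (10, 11), (13, 7), (13, 12), (15, 1), (15, 18), (17, 3), (17, 16), (18, 7), (18, 12)}; affine count = 21; |E(F_19)| = 22.

Discriminant check: Δ ∝ 4a³ + 27b² = 4·14³ + 27·7² = 4·2744 + 27·49 ≡ 6 (mod 19). Nonzero ⇒ E is nonsingular.
For each x ∈ F_19, compute rhs = x³ + 14·x + 7 mod 19, then count y ∈ F_19 with y² ≡ rhs.
  x = 0: rhs = 7, matching y values: 8, 11 (2 points).
  x = 1: rhs = 3, matching y values: none (0 points).
  x = 2: rhs = 5, matching y values: 9, 10 (2 points).
  x = 3: rhs = 0, matching y values: 0 (1 points).
  x = 4: rhs = 13, matching y values: none (0 points).
  x = 5: rhs = 12, matching y values: none (0 points).
  x = 6: rhs = 3, matching y values: none (0 points).
  x = 7: rhs = 11, matching y values: 7, 12 (2 points).
  x = 8: rhs = 4, matching y values: 2, 17 (2 points).
  x = 9: rhs = 7, matching y values: 8, 11 (2 points).
  x = 10: rhs = 7, matching y values: 8, 11 (2 points).
  x = 11: rhs = 10, matching y values: none (0 points).
  x = 12: rhs = 3, matching y values: none (0 points).
  x = 13: rhs = 11, matching y values: 7, 12 (2 points).
  x = 14: rhs = 2, matching y values: none (0 points).
  x = 15: rhs = 1, matching y values: 1, 18 (2 points).
  x = 16: rhs = 14, matching y values: none (0 points).
  x = 17: rhs = 9, matching y values: 3, 16 (2 points).
  x = 18: rhs = 11, matching y values: 7, 12 (2 points).
Total affine count: 21.
Full point count |E(F_19)| = 21 + 1 = 22.
Hasse bound: |22 − (19+1)| = |2| = 2 ≤ 2√19 ≈ 8.7178 ✓.


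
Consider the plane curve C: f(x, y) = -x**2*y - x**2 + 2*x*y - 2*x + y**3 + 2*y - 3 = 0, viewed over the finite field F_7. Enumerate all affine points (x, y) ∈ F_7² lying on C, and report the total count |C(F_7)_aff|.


Affine F_7-points: {(0, 1), (1, 4), (2, 6), (3, 4), (5, 2)}; count = 5.

For each of the 49 pairs (x, y) ∈ F_7², evaluate f(x, y) mod 7. Record the zeros.
  x = 0: [0↦4, 1↦0, 2↦2, 3↦2, 4↦6, 5↦6, 6↦1]  zeros at y ∈ {1}
  x = 1: [0↦1, 1↦5, 2↦1, 3↦2, 4↦0, 5↦1, 6↦4]  zeros at y ∈ {4}
  x = 2: [0↦3, 1↦6, 2↦1, 3↦1, 4↦5, 5↦5, 6↦0]  zeros at y ∈ {6}
  x = 3: [0↦3, 1↦3, 2↦2, 3↦6, 4↦0, 5↦4, 6↦3]  zeros at y ∈ {4}
  x = 4: [0↦1, 1↦3, 2↦4, 3↦3, 4↦6, 5↦5, 6↦6]  zeros at y ∈ ∅
  x = 5: [0↦4, 1↦6, 2↦0, 3↦6, 4↦2, 5↦1, 6↦2]  zeros at y ∈ {2}
  x = 6: [0↦5, 1↦5, 2↦4, 3↦1, 4↦2, 5↦6, 6↦5]  zeros at y ∈ ∅
Collecting zeros: affine points = {(0, 1), (1, 4), (2, 6), (3, 4), (5, 2)}.
Total count |C(F_7)_aff| = 5.


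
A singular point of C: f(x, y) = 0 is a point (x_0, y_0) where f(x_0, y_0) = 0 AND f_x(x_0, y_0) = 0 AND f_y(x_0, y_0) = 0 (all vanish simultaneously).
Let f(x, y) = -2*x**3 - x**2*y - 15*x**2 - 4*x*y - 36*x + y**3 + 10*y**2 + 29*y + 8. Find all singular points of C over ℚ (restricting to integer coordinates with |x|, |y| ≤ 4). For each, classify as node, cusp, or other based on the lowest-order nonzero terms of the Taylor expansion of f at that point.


Singular points: {(-2, -3)}; classification: cusp.

Compute partial derivatives:
  f_x = -6*x**2 - 2*x*y - 30*x - 4*y - 36.
  f_y = -x**2 - 4*x + 3*y**2 + 20*y + 29.
Scan x_0 ∈ {−4, ..., 4}. For each x_0, f_y(x_0, y) is a polynomial in y; find its integer roots y ∈ {−4, ..., 4}, then test f_x and f at those candidates.
  x = -4: f_y(-4, y) = 3*y**2 + 20*y + 29; no integer root y with |y| ≤ 4.
  x = -3: f_y(-3, y) = 3*y**2 + 20*y + 32; vanishes at y ∈ {-4}. (-3, -4): f_x = -8 ≠ 0.
  x = -2: f_y(-2, y) = 3*y**2 + 20*y + 33; vanishes at y ∈ {-3}. (-2, -3): f_x = 0, f = 0 — SINGULAR.
  x = -1: f_y(-1, y) = 3*y**2 + 20*y + 32; vanishes at y ∈ {-4}. (-1, -4): f_x = -4 ≠ 0.
  x = 0: f_y(0, y) = 3*y**2 + 20*y + 29; no integer root y with |y| ≤ 4.
  x = 1: f_y(1, y) = 3*y**2 + 20*y + 24; no integer root y with |y| ≤ 4.
  x = 2: f_y(2, y) = 3*y**2 + 20*y + 17; vanishes at y ∈ {-1}. (2, -1): f_x = -112 ≠ 0.
  x = 3: f_y(3, y) = 3*y**2 + 20*y + 8; no integer root y with |y| ≤ 4.
  x = 4: f_y(4, y) = 3*y**2 + 20*y - 3; no integer root y with |y| ≤ 4.
Only singular point on the grid: (-2, -3).
Classify: substitute x = -2 + u, y = -3 + v and expand: f = -2*u**3 - u**2*v + v**3 + v**2.
No constant or linear terms (consistent with a singular point). Quadratic part: v**2. Cubic part: -2*u**3 - u**2*v + v**3.
The quadratic part v**2 is a perfect square, so there is a single (double) tangent line v = 0, i.e. y = -3. Restricting the cubic part to that line (v = 0) leaves -2*u**3 ≠ 0, so f is not divisible by v and the branch is v² ≈ 2*u**3 to lowest order — this is a cusp.
Classification: cusp.


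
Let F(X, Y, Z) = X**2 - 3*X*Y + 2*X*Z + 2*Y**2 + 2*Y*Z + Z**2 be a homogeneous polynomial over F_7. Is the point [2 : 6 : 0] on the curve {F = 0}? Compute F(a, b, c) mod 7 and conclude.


F(2,6,0) ≡ 5 (mod 7); P is NOT on the curve.

Evaluate F(2, 6, 0) term-by-term (mod 7).
  X**2 ↦ 1·4·1·1 = 4
  -3*X*Y ↦ -3·2·6·1 = -36
  2*X*Z ↦ 2·2·1·0 = 0
  2*Y**2 ↦ 2·1·36·1 = 72
  2*Y*Z ↦ 2·1·6·0 = 0
  Z**2 ↦ 1·1·1·0 = 0
Sum: F(2, 6, 0) = (4) + (-36) + (0) + (72) + (0) + (0) = 40.
Reducing mod 7: 40 ≡ 5 (mod 7).
Since F(a, b, c) ≡ 5 ≠ 0 (mod 7), P does NOT lie on the curve.


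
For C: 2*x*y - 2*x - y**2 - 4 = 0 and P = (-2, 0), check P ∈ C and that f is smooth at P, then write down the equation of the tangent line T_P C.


Tangent line at P: -2*x - 4*y - 4 = 0.

Step 1: f(-2, 0) = 0, so P lies on C.
Step 2: partial derivatives
  f_x(x, y) = 2*y - 2, f_y(x, y) = 2*x - 2*y.
  f_x(P) = -2, f_y(P) = -4 (gradient nonzero, so P is smooth).
Step 3: tangent line at P: -2·(x − -2) + -4·(y − 0) = 0.
Expanding: -2*x - 4*y - 4 = 0.


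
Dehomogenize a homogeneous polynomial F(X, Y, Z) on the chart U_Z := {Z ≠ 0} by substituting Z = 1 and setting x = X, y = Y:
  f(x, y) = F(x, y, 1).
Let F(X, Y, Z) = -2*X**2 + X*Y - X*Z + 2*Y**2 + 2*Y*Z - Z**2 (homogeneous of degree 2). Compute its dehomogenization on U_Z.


f(x, y) = -2*x**2 + x*y - x + 2*y**2 + 2*y - 1

On U_Z we set Z = 1. Each monomial c·X^i·Y^j·Z^k in F becomes c·x^i·y^j·1^k = c·x^i·y^j.
Substituting Z = 1: F(X, Y, 1) = -2*x**2 + x*y - x + 2*y**2 + 2*y - 1.
Note: deg(f) ≤ deg(F) = 2; strict inequality happens when F is divisible by Z (lost terms).


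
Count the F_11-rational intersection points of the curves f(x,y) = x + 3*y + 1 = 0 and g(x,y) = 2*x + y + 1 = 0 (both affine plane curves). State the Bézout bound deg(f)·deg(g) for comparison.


Common zeros: {(4, 2)}; count = 1; Bézout bound = 1.

deg(f) = 1, deg(g) = 1, so Bézout bound = 1.
Scan x ∈ F_11. For each x, list the y ∈ F_11 with f(x, y) ≡ 0 and those with g(x, y) ≡ 0 (mod 11); the common zeros in that column are the intersection.
  x = 0: f ≡ 0 at y ∈ {7}; g ≡ 0 at y ∈ {10}; common: ∅.
  x = 1: f ≡ 0 at y ∈ {3}; g ≡ 0 at y ∈ {8}; common: ∅.
  x = 2: f ≡ 0 at y ∈ {10}; g ≡ 0 at y ∈ {6}; common: ∅.
  x = 3: f ≡ 0 at y ∈ {6}; g ≡ 0 at y ∈ {4}; common: ∅.
  x = 4: f ≡ 0 at y ∈ {2}; g ≡ 0 at y ∈ {2}; common: {2}.
  x = 5: f ≡ 0 at y ∈ {9}; g ≡ 0 at y ∈ {0}; common: ∅.
  x = 6: f ≡ 0 at y ∈ {5}; g ≡ 0 at y ∈ {9}; common: ∅.
  x = 7: f ≡ 0 at y ∈ {1}; g ≡ 0 at y ∈ {7}; common: ∅.
  x = 8: f ≡ 0 at y ∈ {8}; g ≡ 0 at y ∈ {5}; common: ∅.
  x = 9: f ≡ 0 at y ∈ {4}; g ≡ 0 at y ∈ {3}; common: ∅.
  x = 10: f ≡ 0 at y ∈ {0}; g ≡ 0 at y ∈ {1}; common: ∅.
Collecting: common zeros = {(4, 2)}, so the count is 1.
Comparison with the Bézout bound: 1 ≤ 1 = deg(f)·deg(g), as expected for curves with no common component (the bound is attained).


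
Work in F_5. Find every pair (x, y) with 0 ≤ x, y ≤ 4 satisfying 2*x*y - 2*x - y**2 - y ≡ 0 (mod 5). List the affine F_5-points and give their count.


Affine F_5-points: {(0, 0), (0, 4), (3, 2), (3, 3)}; count = 4.

For each of the 25 pairs (x, y) ∈ F_5², evaluate f(x, y) mod 5. Record the zeros.
  x = 0: [0↦0, 1↦3, 2↦4, 3↦3, 4↦0]  zeros at y ∈ {0, 4}
  x = 1: [0↦3, 1↦3, 2↦1, 3↦2, 4↦1]  zeros at y ∈ ∅
  x = 2: [0↦1, 1↦3, 2↦3, 3↦1, 4↦2]  zeros at y ∈ ∅
  x = 3: [0↦4, 1↦3, 2↦0, 3↦0, 4↦3]  zeros at y ∈ {2, 3}
  x = 4: [0↦2, 1↦3, 2↦2, 3↦4, 4↦4]  zeros at y ∈ ∅
Collecting zeros: affine points = {(0, 0), (0, 4), (3, 2), (3, 3)}.
Total count |C(F_5)_aff| = 4.


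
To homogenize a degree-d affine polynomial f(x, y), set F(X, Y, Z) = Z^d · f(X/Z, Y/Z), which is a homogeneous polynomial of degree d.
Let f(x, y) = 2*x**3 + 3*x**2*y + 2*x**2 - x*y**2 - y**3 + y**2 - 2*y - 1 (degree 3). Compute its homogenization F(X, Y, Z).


F(X, Y, Z) = 2*X**3 + 3*X**2*Y + 2*X**2*Z - X*Y**2 - Y**3 + Y**2*Z - 2*Y*Z**2 - Z**3

deg(f) = 3.
Substitute x = X/Z, y = Y/Z into f, then multiply by Z^3.
  monomial 2·x^3·y^0 ↦ 2·X^3·Y^0·Z^0.
  monomial 3·x^2·y^1 ↦ 3·X^2·Y^1·Z^0.
  monomial 2·x^2·y^0 ↦ 2·X^2·Y^0·Z^1.
  monomial -1·x^1·y^2 ↦ -1·X^1·Y^2·Z^0.
  monomial -1·x^0·y^3 ↦ -1·X^0·Y^3·Z^0.
  monomial 1·x^0·y^2 ↦ 1·X^0·Y^2·Z^1.
  monomial -2·x^0·y^1 ↦ -2·X^0·Y^1·Z^2.
  monomial -1·x^0·y^0 ↦ -1·X^0·Y^0·Z^3.
Collecting: F(X, Y, Z) = 2*X**3 + 3*X**2*Y + 2*X**2*Z - X*Y**2 - Y**3 + Y**2*Z - 2*Y*Z**2 - Z**3.


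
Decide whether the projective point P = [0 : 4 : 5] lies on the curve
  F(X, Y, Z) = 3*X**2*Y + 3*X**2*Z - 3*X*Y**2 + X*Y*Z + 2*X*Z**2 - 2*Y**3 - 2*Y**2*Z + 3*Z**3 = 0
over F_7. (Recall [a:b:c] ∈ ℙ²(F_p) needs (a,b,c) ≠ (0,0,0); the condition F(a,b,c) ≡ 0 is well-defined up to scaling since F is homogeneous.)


F(0,4,5) ≡ 3 (mod 7); P is NOT on the curve.

Evaluate F(0, 4, 5) term-by-term (mod 7).
  3*X**2*Y ↦ 3·0·4·1 = 0
  3*X**2*Z ↦ 3·0·1·5 = 0
  -3*X*Y**2 ↦ -3·0·16·1 = 0
  X*Y*Z ↦ 1·0·4·5 = 0
  2*X*Z**2 ↦ 2·0·1·25 = 0
  -2*Y**3 ↦ -2·1·64·1 = -128
  -2*Y**2*Z ↦ -2·1·16·5 = -160
  3*Z**3 ↦ 3·1·1·125 = 375
Sum: F(0, 4, 5) = (0) + (0) + (0) + (0) + (0) + (-128) + (-160) + (375) = 87.
Reducing mod 7: 87 ≡ 3 (mod 7).
Since F(a, b, c) ≡ 3 ≠ 0 (mod 7), P does NOT lie on the curve.


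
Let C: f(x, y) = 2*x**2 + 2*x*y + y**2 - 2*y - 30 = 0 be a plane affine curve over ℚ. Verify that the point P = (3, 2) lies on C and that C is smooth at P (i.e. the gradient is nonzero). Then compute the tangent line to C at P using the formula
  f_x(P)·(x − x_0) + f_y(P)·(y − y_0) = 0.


Tangent line at P: 16*x + 8*y - 64 = 0.

Step 1: f(3, 2) = 0, so P lies on C.
Step 2: partial derivatives
  f_x(x, y) = 4*x + 2*y, f_y(x, y) = 2*x + 2*y - 2.
  f_x(P) = 16, f_y(P) = 8 (gradient nonzero, so P is smooth).
Step 3: tangent line at P: 16·(x − 3) + 8·(y − 2) = 0.
Expanding: 16*x + 8*y - 64 = 0.


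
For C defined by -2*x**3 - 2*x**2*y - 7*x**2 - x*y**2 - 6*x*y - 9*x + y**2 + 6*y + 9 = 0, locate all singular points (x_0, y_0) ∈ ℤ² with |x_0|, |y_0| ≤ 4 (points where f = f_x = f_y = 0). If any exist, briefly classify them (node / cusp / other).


Singular points: {(0, -3)}; classification: node.

Compute partial derivatives:
  f_x = -6*x**2 - 4*x*y - 14*x - y**2 - 6*y - 9.
  f_y = -2*x**2 - 2*x*y - 6*x + 2*y + 6.
Scan x_0 ∈ {−4, ..., 4}. For each x_0, f_y(x_0, y) is a polynomial in y; find its integer roots y ∈ {−4, ..., 4}, then test f_x and f at those candidates.
  x = -4: f_y(-4, y) = 10*y - 2; no integer root y with |y| ≤ 4.
  x = -3: f_y(-3, y) = 8*y + 6; no integer root y with |y| ≤ 4.
  x = -2: f_y(-2, y) = 6*y + 10; no integer root y with |y| ≤ 4.
  x = -1: f_y(-1, y) = 4*y + 10; no integer root y with |y| ≤ 4.
  x = 0: f_y(0, y) = 2*y + 6; vanishes at y ∈ {-3}. (0, -3): f_x = 0, f = 0 — SINGULAR.
  x = 1: f_y(1, y) = -2; no integer root y with |y| ≤ 4.
  x = 2: f_y(2, y) = -2*y - 14; no integer root y with |y| ≤ 4.
  x = 3: f_y(3, y) = -4*y - 30; no integer root y with |y| ≤ 4.
  x = 4: f_y(4, y) = -6*y - 50; no integer root y with |y| ≤ 4.
Only singular point on the grid: (0, -3).
Classify: substitute x = 0 + u, y = -3 + v and expand: f = -2*u**3 - 2*u**2*v - u**2 - u*v**2 + v**2.
No constant or linear terms (consistent with a singular point). Quadratic part: -u**2 + v**2. Cubic part: -2*u**3 - 2*u**2*v - u*v**2.
The quadratic part v**2 - u**2 = (v − u)(v + u) splits into two distinct linear factors, so there are two distinct tangent lines y − -3 = ±(x − 0) — this is a node (ordinary double point).
Classification: node.


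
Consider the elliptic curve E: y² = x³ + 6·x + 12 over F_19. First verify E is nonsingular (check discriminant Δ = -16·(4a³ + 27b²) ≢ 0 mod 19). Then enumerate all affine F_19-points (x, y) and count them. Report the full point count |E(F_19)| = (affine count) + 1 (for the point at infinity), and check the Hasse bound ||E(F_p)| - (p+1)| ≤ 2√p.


Affine points = {(1, 0), (3, 0), (4, 9), (4, 10), (6, 6), (6, 13), (7, 6), (7, 13), (9, 4), (9, 15), (12, 8), (12, 11), (13, 8), (13, 11), (14, 3), (14, 16), (15, 0), (16, 9), (16, 10), (17, 7), (17, 12), (18, 9), (18, 10)}; affine count = 23; |E(F_19)| = 24.

Discriminant check: Δ ∝ 4a³ + 27b² = 4·6³ + 27·12² = 4·216 + 27·144 ≡ 2 (mod 19). Nonzero ⇒ E is nonsingular.
For each x ∈ F_19, compute rhs = x³ + 6·x + 12 mod 19, then count y ∈ F_19 with y² ≡ rhs.
  x = 0: rhs = 12, matching y values: none (0 points).
  x = 1: rhs = 0, matching y values: 0 (1 points).
  x = 2: rhs = 13, matching y values: none (0 points).
  x = 3: rhs = 0, matching y values: 0 (1 points).
  x = 4: rhs = 5, matching y values: 9, 10 (2 points).
  x = 5: rhs = 15, matching y values: none (0 points).
  x = 6: rhs = 17, matching y values: 6, 13 (2 points).
  x = 7: rhs = 17, matching y values: 6, 13 (2 points).
  x = 8: rhs = 2, matching y values: none (0 points).
  x = 9: rhs = 16, matching y values: 4, 15 (2 points).
  x = 10: rhs = 8, matching y values: none (0 points).
  x = 11: rhs = 3, matching y values: none (0 points).
  x = 12: rhs = 7, matching y values: 8, 11 (2 points).
  x = 13: rhs = 7, matching y values: 8, 11 (2 points).
  x = 14: rhs = 9, matching y values: 3, 16 (2 points).
  x = 15: rhs = 0, matching y values: 0 (1 points).
  x = 16: rhs = 5, matching y values: 9, 10 (2 points).
  x = 17: rhs = 11, matching y values: 7, 12 (2 points).
  x = 18: rhs = 5, matching y values: 9, 10 (2 points).
Total affine count: 23.
Full point count |E(F_19)| = 23 + 1 = 24.
Hasse bound: |24 − (19+1)| = |4| = 4 ≤ 2√19 ≈ 8.7178 ✓.


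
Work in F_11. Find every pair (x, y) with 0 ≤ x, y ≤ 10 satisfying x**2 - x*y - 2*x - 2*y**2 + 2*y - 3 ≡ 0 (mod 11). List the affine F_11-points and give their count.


Affine F_11-points: {(2, 2), (2, 9), (3, 0), (3, 5), (4, 5), (8, 4), (9, 4), (9, 9), (10, 0), (10, 7)}; count = 10.

For each of the 121 pairs (x, y) ∈ F_11², evaluate f(x, y) mod 11. Record the zeros.
  x = 0: [0↦8, 1↦8, 2↦4, 3↦7, 4↦6, 5↦1, 6↦3, 7↦1, 8↦6, 9↦7, 10↦4]  zeros at y ∈ ∅
  x = 1: [0↦7, 1↦6, 2↦1, 3↦3, 4↦1, 5↦6, 6↦7, 7↦4, 8↦8, 9↦8, 10↦4]  zeros at y ∈ ∅
  x = 2: [0↦8, 1↦6, 2↦0, 3↦1, 4↦9, 5↦2, 6↦2, 7↦9, 8↦1, 9↦0, 10↦6]  zeros at y ∈ {2, 9}
  x = 3: [0↦0, 1↦8, 2↦1, 3↦1, 4↦8, 5↦0, 6↦10, 7↦5, 8↦7, 9↦5, 10↦10]  zeros at y ∈ {0, 5}
  x = 4: [0↦5, 1↦1, 2↦4, 3↦3, 4↦9, 5↦0, 6↦9, 7↦3, 8↦4, 9↦1, 10↦5]  zeros at y ∈ {5}
  x = 5: [0↦1, 1↦7, 2↦9, 3↦7, 4↦1, 5↦2, 6↦10, 7↦3, 8↦3, 9↦10, 10↦2]  zeros at y ∈ ∅
  x = 6: [0↦10, 1↦4, 2↦5, 3↦2, 4↦6, 5↦6, 6↦2, 7↦5, 8↦4, 9↦10, 10↦1]  zeros at y ∈ ∅
  x = 7: [0↦10, 1↦3, 2↦3, 3↦10, 4↦2, 5↦1, 6↦7, 7↦9, 8↦7, 9↦1, 10↦2]  zeros at y ∈ ∅
  x = 8: [0↦1, 1↦4, 2↦3, 3↦9, 4↦0, 5↦9, 6↦3, 7↦4, 8↦1, 9↦5, 10↦5]  zeros at y ∈ {4}
  x = 9: [0↦5, 1↦7, 2↦5, 3↦10, 4↦0, 5↦8, 6↦1, 7↦1, 8↦8, 9↦0, 10↦10]  zeros at y ∈ {4, 9}
  x = 10: [0↦0, 1↦1, 2↦9, 3↦2, 4↦2, 5↦9, 6↦1, 7↦0, 8↦6, 9↦8, 10↦6]  zeros at y ∈ {0, 7}
Collecting zeros: affine points = {(2, 2), (2, 9), (3, 0), (3, 5), (4, 5), (8, 4), (9, 4), (9, 9), (10, 0), (10, 7)}.
Total count |C(F_11)_aff| = 10.


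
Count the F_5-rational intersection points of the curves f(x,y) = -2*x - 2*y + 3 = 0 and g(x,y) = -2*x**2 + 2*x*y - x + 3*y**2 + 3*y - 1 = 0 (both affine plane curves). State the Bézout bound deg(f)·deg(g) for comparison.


Common zeros: {(2, 2), (3, 1)}; count = 2; Bézout bound = 2.

deg(f) = 1, deg(g) = 2, so Bézout bound = 2.
Scan x ∈ F_5. For each x, list the y ∈ F_5 with f(x, y) ≡ 0 and those with g(x, y) ≡ 0 (mod 5); the common zeros in that column are the intersection.
  x = 0: f ≡ 0 at y ∈ {4}; g ≡ 0 at y ∈ {1, 3}; common: ∅.
  x = 1: f ≡ 0 at y ∈ {3}; g ≡ 0 at y ∈ ∅; common: ∅.
  x = 2: f ≡ 0 at y ∈ {2}; g ≡ 0 at y ∈ {2, 4}; common: {2}.
  x = 3: f ≡ 0 at y ∈ {1}; g ≡ 0 at y ∈ {1}; common: {1}.
  x = 4: f ≡ 0 at y ∈ {0}; g ≡ 0 at y ∈ {4}; common: ∅.
Collecting: common zeros = {(2, 2), (3, 1)}, so the count is 2.
Comparison with the Bézout bound: 2 ≤ 2 = deg(f)·deg(g), as expected for curves with no common component (the bound is attained).
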